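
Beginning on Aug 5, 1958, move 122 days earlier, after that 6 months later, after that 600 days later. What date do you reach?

Counting back 122 days from August 5, 1958:
Going back 5 days from August 5, 1958 reaches the end of the previous month; 122 − 5 = 117 left.
July 1958 has 31 days: 117 − 31 = 86 left.
June 1958 has 30 days: 86 − 30 = 56 left.
May 1958 has 31 days: 56 − 31 = 25 left.
April 1958 has 30 days; 30 − 25 = 5 → April 5, 1958.
Counting forward 6 months from April 5, 1958:
month 4 + 6 = 10 → October 1958.
Day 5 is valid in October, giving October 5, 1958.
Counting forward 600 days from October 5, 1958:
October has 31 days, so 31 − 5 = 26 days remain after October 5, 1958; 600 − 26 = 574 left.
November 1958 has 30 days: 574 − 30 = 544 left.
December 1958 has 31 days: 544 − 31 = 513 left.
January 1959 has 31 days: 513 − 31 = 482 left.
February 1959 has 28 days (1959 is not a leap year): 482 − 28 = 454 left.
March 1959 has 31 days: 454 − 31 = 423 left.
April 1959 has 30 days: 423 − 30 = 393 left.
May 1959 has 31 days: 393 − 31 = 362 left.
June 1959 has 30 days: 362 − 30 = 332 left.
July 1959 has 31 days: 332 − 31 = 301 left.
August 1959 has 31 days: 301 − 31 = 270 left.
September 1959 has 30 days: 270 − 30 = 240 left.
October 1959 has 31 days: 240 − 31 = 209 left.
November 1959 has 30 days: 209 − 30 = 179 left.
December 1959 has 31 days: 179 − 31 = 148 left.
January 1960 has 31 days: 148 − 31 = 117 left.
February 1960 has 29 days (1960 is a leap year): 117 − 29 = 88 left.
March 1960 has 31 days: 88 − 31 = 57 left.
April 1960 has 30 days: 57 − 30 = 27 left.
27 days into May 1960 → May 27, 1960.

May 27, 1960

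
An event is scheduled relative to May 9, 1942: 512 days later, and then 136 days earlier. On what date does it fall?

May 20, 1943

Advancing 512 days from May 9, 1942:
May has 31 days, so 31 − 9 = 22 days remain after May 9, 1942; 512 − 22 = 490 left.
June 1942 has 30 days: 490 − 30 = 460 left.
July 1942 has 31 days: 460 − 31 = 429 left.
August 1942 has 31 days: 429 − 31 = 398 left.
September 1942 has 30 days: 398 − 30 = 368 left.
October 1942 has 31 days: 368 − 31 = 337 left.
November 1942 has 30 days: 337 − 30 = 307 left.
December 1942 has 31 days: 307 − 31 = 276 left.
January 1943 has 31 days: 276 − 31 = 245 left.
February 1943 has 28 days (1943 is not a leap year): 245 − 28 = 217 left.
March 1943 has 31 days: 217 − 31 = 186 left.
April 1943 has 30 days: 186 − 30 = 156 left.
May 1943 has 31 days: 156 − 31 = 125 left.
June 1943 has 30 days: 125 − 30 = 95 left.
July 1943 has 31 days: 95 − 31 = 64 left.
August 1943 has 31 days: 64 − 31 = 33 left.
September 1943 has 30 days: 33 − 30 = 3 left.
3 days into October 1943 → October 3, 1943.
Counting back 136 days from October 3, 1943:
Going back 3 days from October 3, 1943 reaches the end of the previous month; 136 − 3 = 133 left.
September 1943 has 30 days: 133 − 30 = 103 left.
August 1943 has 31 days: 103 − 31 = 72 left.
July 1943 has 31 days: 72 − 31 = 41 left.
June 1943 has 30 days: 41 − 30 = 11 left.
May 1943 has 31 days; 31 − 11 = 20 → May 20, 1943.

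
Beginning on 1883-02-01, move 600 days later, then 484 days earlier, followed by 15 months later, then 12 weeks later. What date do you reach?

Adding 600 days from February 1, 1883:
February has 28 days, so 28 − 1 = 27 days remain after February 1, 1883; 600 − 27 = 573 left.
March 1883 has 31 days: 573 − 31 = 542 left.
April 1883 has 30 days: 542 − 30 = 512 left.
May 1883 has 31 days: 512 − 31 = 481 left.
June 1883 has 30 days: 481 − 30 = 451 left.
July 1883 has 31 days: 451 − 31 = 420 left.
August 1883 has 31 days: 420 − 31 = 389 left.
September 1883 has 30 days: 389 − 30 = 359 left.
October 1883 has 31 days: 359 − 31 = 328 left.
November 1883 has 30 days: 328 − 30 = 298 left.
December 1883 has 31 days: 298 − 31 = 267 left.
January 1884 has 31 days: 267 − 31 = 236 left.
February 1884 has 29 days (1884 is a leap year): 236 − 29 = 207 left.
March 1884 has 31 days: 207 − 31 = 176 left.
April 1884 has 30 days: 176 − 30 = 146 left.
May 1884 has 31 days: 146 − 31 = 115 left.
June 1884 has 30 days: 115 − 30 = 85 left.
July 1884 has 31 days: 85 − 31 = 54 left.
August 1884 has 31 days: 54 − 31 = 23 left.
23 days into September 1884 → September 23, 1884.
Subtracting 484 days from September 23, 1884:
Going back 23 days from September 23, 1884 reaches the end of the previous month; 484 − 23 = 461 left.
August 1884 has 31 days: 461 − 31 = 430 left.
July 1884 has 31 days: 430 − 31 = 399 left.
June 1884 has 30 days: 399 − 30 = 369 left.
May 1884 has 31 days: 369 − 31 = 338 left.
April 1884 has 30 days: 338 − 30 = 308 left.
March 1884 has 31 days: 308 − 31 = 277 left.
February 1884 has 29 days (1884 is a leap year): 277 − 29 = 248 left.
January 1884 has 31 days: 248 − 31 = 217 left.
December 1883 has 31 days: 217 − 31 = 186 left.
November 1883 has 30 days: 186 − 30 = 156 left.
October 1883 has 31 days: 156 − 31 = 125 left.
September 1883 has 30 days: 125 − 30 = 95 left.
August 1883 has 31 days: 95 − 31 = 64 left.
July 1883 has 31 days: 64 − 31 = 33 left.
June 1883 has 30 days: 33 − 30 = 3 left.
May 1883 has 31 days; 31 − 3 = 28 → May 28, 1883.
Counting forward 15 months from May 28, 1883:
month 5 + 15 = 20, which is month 8 of year 1884 → August 1884.
Day 28 is valid in August, giving August 28, 1884.
Advancing 12 weeks (= 84 days) from August 28, 1884:
August has 31 days, so 31 − 28 = 3 days remain after August 28, 1884; 84 − 3 = 81 left.
September 1884 has 30 days: 81 − 30 = 51 left.
October 1884 has 31 days: 51 − 31 = 20 left.
20 days into November 1884 → November 20, 1884.

November 20, 1884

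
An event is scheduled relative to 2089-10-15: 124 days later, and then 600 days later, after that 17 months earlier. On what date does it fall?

May 9, 2090

Adding 124 days from October 15, 2089:
October has 31 days, so 31 − 15 = 16 days remain after October 15, 2089; 124 − 16 = 108 left.
November 2089 has 30 days: 108 − 30 = 78 left.
December 2089 has 31 days: 78 − 31 = 47 left.
January 2090 has 31 days: 47 − 31 = 16 left.
16 days into February 2090 → February 16, 2090.
Counting forward 600 days from February 16, 2090:
February has 28 days, so 28 − 16 = 12 days remain after February 16, 2090; 600 − 12 = 588 left.
March 2090 has 31 days: 588 − 31 = 557 left.
April 2090 has 30 days: 557 − 30 = 527 left.
May 2090 has 31 days: 527 − 31 = 496 left.
June 2090 has 30 days: 496 − 30 = 466 left.
July 2090 has 31 days: 466 − 31 = 435 left.
August 2090 has 31 days: 435 − 31 = 404 left.
September 2090 has 30 days: 404 − 30 = 374 left.
October 2090 has 31 days: 374 − 31 = 343 left.
November 2090 has 30 days: 343 − 30 = 313 left.
December 2090 has 31 days: 313 − 31 = 282 left.
January 2091 has 31 days: 282 − 31 = 251 left.
February 2091 has 28 days (2091 is not a leap year): 251 − 28 = 223 left.
March 2091 has 31 days: 223 − 31 = 192 left.
April 2091 has 30 days: 192 − 30 = 162 left.
May 2091 has 31 days: 162 − 31 = 131 left.
June 2091 has 30 days: 131 − 30 = 101 left.
July 2091 has 31 days: 101 − 31 = 70 left.
August 2091 has 31 days: 70 − 31 = 39 left.
September 2091 has 30 days: 39 − 30 = 9 left.
9 days into October 2091 → October 9, 2091.
Going back 17 months from October 9, 2091:
month 10 − 17 = -7, which is month 5 of year 2090 → May 2090.
Day 9 is valid in May, giving May 9, 2090.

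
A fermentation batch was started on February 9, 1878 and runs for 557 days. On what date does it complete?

August 20, 1879

Advancing 557 days from February 9, 1878.
February has 28 days, so 28 − 9 = 19 days remain after February 9, 1878; 557 − 19 = 538 left.
March 1878 has 31 days: 538 − 31 = 507 left.
April 1878 has 30 days: 507 − 30 = 477 left.
May 1878 has 31 days: 477 − 31 = 446 left.
June 1878 has 30 days: 446 − 30 = 416 left.
July 1878 has 31 days: 416 − 31 = 385 left.
August 1878 has 31 days: 385 − 31 = 354 left.
September 1878 has 30 days: 354 − 30 = 324 left.
October 1878 has 31 days: 324 − 31 = 293 left.
November 1878 has 30 days: 293 − 30 = 263 left.
December 1878 has 31 days: 263 − 31 = 232 left.
January 1879 has 31 days: 232 − 31 = 201 left.
February 1879 has 28 days (1879 is not a leap year): 201 − 28 = 173 left.
March 1879 has 31 days: 173 − 31 = 142 left.
April 1879 has 30 days: 142 − 30 = 112 left.
May 1879 has 31 days: 112 − 31 = 81 left.
June 1879 has 30 days: 81 − 30 = 51 left.
July 1879 has 31 days: 51 − 31 = 20 left.
20 days into August 1879 → August 20, 1879.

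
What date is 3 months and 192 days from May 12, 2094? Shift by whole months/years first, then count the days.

Counting forward 3 months and 192 days from May 12, 2094: first the month/year part, then the days.
month 5 + 3 = 8 → August 2094.
Day 12 is valid in August, giving August 12, 2094.
Now add 192 days from August 12, 2094.
August has 31 days, so 31 − 12 = 19 days remain after August 12, 2094; 192 − 19 = 173 left.
September 2094 has 30 days: 173 − 30 = 143 left.
October 2094 has 31 days: 143 − 31 = 112 left.
November 2094 has 30 days: 112 − 30 = 82 left.
December 2094 has 31 days: 82 − 31 = 51 left.
January 2095 has 31 days: 51 − 31 = 20 left.
20 days into February 2095 → February 20, 2095.

February 20, 2095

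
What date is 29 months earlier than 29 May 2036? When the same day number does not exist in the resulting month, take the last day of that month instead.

Going back 29 months from May 29, 2036.
month 5 − 29 = -24, which is month 12 of year 2033 → December 2033.
Day 29 is valid in December, giving December 29, 2033.

December 29, 2033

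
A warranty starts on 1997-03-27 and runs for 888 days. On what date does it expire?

Advancing 888 days from March 27, 1997.
March has 31 days, so 31 − 27 = 4 days remain after March 27, 1997; 888 − 4 = 884 left.
April 1997 has 30 days: 884 − 30 = 854 left.
May 1997 has 31 days: 854 − 31 = 823 left.
June 1997 has 30 days: 823 − 30 = 793 left.
July 1997 has 31 days: 793 − 31 = 762 left.
August 1997 has 31 days: 762 − 31 = 731 left.
September 1997 has 30 days: 731 − 30 = 701 left.
October 1997 has 31 days: 701 − 31 = 670 left.
November 1997 has 30 days: 670 − 30 = 640 left.
December 1997 has 31 days: 640 − 31 = 609 left.
January 1998 has 31 days: 609 − 31 = 578 left.
February 1998 has 28 days (1998 is not a leap year): 578 − 28 = 550 left.
March 1998 has 31 days: 550 − 31 = 519 left.
April 1998 has 30 days: 519 − 30 = 489 left.
May 1998 has 31 days: 489 − 31 = 458 left.
June 1998 has 30 days: 458 − 30 = 428 left.
July 1998 has 31 days: 428 − 31 = 397 left.
August 1998 has 31 days: 397 − 31 = 366 left.
September 1998 has 30 days: 366 − 30 = 336 left.
October 1998 has 31 days: 336 − 31 = 305 left.
November 1998 has 30 days: 305 − 30 = 275 left.
December 1998 has 31 days: 275 − 31 = 244 left.
January 1999 has 31 days: 244 − 31 = 213 left.
February 1999 has 28 days (1999 is not a leap year): 213 − 28 = 185 left.
March 1999 has 31 days: 185 − 31 = 154 left.
April 1999 has 30 days: 154 − 30 = 124 left.
May 1999 has 31 days: 124 − 31 = 93 left.
June 1999 has 30 days: 93 − 30 = 63 left.
July 1999 has 31 days: 63 − 31 = 32 left.
August 1999 has 31 days: 32 − 31 = 1 left.
1 day into September 1999 → September 1, 1999.

September 1, 1999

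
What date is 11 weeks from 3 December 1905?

Counting forward 11 weeks = 77 days from December 3, 1905.
December has 31 days, so 31 − 3 = 28 days remain after December 3, 1905; 77 − 28 = 49 left.
January 1906 has 31 days: 49 − 31 = 18 left.
18 days into February 1906 → February 18, 1906.

February 18, 1906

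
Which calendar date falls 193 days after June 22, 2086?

January 1, 2087

Adding 193 days from June 22, 2086.
June has 30 days, so 30 − 22 = 8 days remain after June 22, 2086; 193 − 8 = 185 left.
July 2086 has 31 days: 185 − 31 = 154 left.
August 2086 has 31 days: 154 − 31 = 123 left.
September 2086 has 30 days: 123 − 30 = 93 left.
October 2086 has 31 days: 93 − 31 = 62 left.
November 2086 has 30 days: 62 − 30 = 32 left.
December 2086 has 31 days: 32 − 31 = 1 left.
1 day into January 2087 → January 1, 2087.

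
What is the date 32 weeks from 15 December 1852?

Counting forward 32 weeks = 224 days from December 15, 1852.
December has 31 days, so 31 − 15 = 16 days remain after December 15, 1852; 224 − 16 = 208 left.
January 1853 has 31 days: 208 − 31 = 177 left.
February 1853 has 28 days (1853 is not a leap year): 177 − 28 = 149 left.
March 1853 has 31 days: 149 − 31 = 118 left.
April 1853 has 30 days: 118 − 30 = 88 left.
May 1853 has 31 days: 88 − 31 = 57 left.
June 1853 has 30 days: 57 − 30 = 27 left.
27 days into July 1853 → July 27, 1853.

July 27, 1853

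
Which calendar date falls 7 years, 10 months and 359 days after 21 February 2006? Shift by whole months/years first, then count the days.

December 15, 2014

Advancing 7 years, 10 months and 359 days from February 21, 2006: first the month/year part, then the days.
+7 years → 2013; month 2 + 10 = 12 → December 2013.
Day 21 is valid in December, giving December 21, 2013.
Now add 359 days from December 21, 2013.
December has 31 days, so 31 − 21 = 10 days remain after December 21, 2013; 359 − 10 = 349 left.
January 2014 has 31 days: 349 − 31 = 318 left.
February 2014 has 28 days (2014 is not a leap year): 318 − 28 = 290 left.
March 2014 has 31 days: 290 − 31 = 259 left.
April 2014 has 30 days: 259 − 30 = 229 left.
May 2014 has 31 days: 229 − 31 = 198 left.
June 2014 has 30 days: 198 − 30 = 168 left.
July 2014 has 31 days: 168 − 31 = 137 left.
August 2014 has 31 days: 137 − 31 = 106 left.
September 2014 has 30 days: 106 − 30 = 76 left.
October 2014 has 31 days: 76 − 31 = 45 left.
November 2014 has 30 days: 45 − 30 = 15 left.
15 days into December 2014 → December 15, 2014.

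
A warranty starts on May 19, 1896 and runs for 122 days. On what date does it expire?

September 18, 1896

Adding 122 days from May 19, 1896.
May has 31 days, so 31 − 19 = 12 days remain after May 19, 1896; 122 − 12 = 110 left.
June 1896 has 30 days: 110 − 30 = 80 left.
July 1896 has 31 days: 80 − 31 = 49 left.
August 1896 has 31 days: 49 − 31 = 18 left.
18 days into September 1896 → September 18, 1896.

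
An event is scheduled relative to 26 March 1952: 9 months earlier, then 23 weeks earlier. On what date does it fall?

Going back 9 months from March 26, 1952:
month 3 − 9 = -6, which is month 6 of year 1951 → June 1951.
Day 26 is valid in June, giving June 26, 1951.
Counting back 23 weeks (= 161 days) from June 26, 1951:
Going back 26 days from June 26, 1951 reaches the end of the previous month; 161 − 26 = 135 left.
May 1951 has 31 days: 135 − 31 = 104 left.
April 1951 has 30 days: 104 − 30 = 74 left.
March 1951 has 31 days: 74 − 31 = 43 left.
February 1951 has 28 days (1951 is not a leap year): 43 − 28 = 15 left.
January 1951 has 31 days; 31 − 15 = 16 → January 16, 1951.

January 16, 1951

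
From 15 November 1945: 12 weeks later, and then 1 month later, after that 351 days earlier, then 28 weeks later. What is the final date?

Adding 12 weeks (= 84 days) from November 15, 1945:
November has 30 days, so 30 − 15 = 15 days remain after November 15, 1945; 84 − 15 = 69 left.
December 1945 has 31 days: 69 − 31 = 38 left.
January 1946 has 31 days: 38 − 31 = 7 left.
7 days into February 1946 → February 7, 1946.
Adding 1 month from February 7, 1946:
month 2 + 1 = 3 → March 1946.
Day 7 is valid in March, giving March 7, 1946.
Going back 351 days from March 7, 1946:
Going back 7 days from March 7, 1946 reaches the end of the previous month; 351 − 7 = 344 left.
February 1946 has 28 days (1946 is not a leap year): 344 − 28 = 316 left.
January 1946 has 31 days: 316 − 31 = 285 left.
December 1945 has 31 days: 285 − 31 = 254 left.
November 1945 has 30 days: 254 − 30 = 224 left.
October 1945 has 31 days: 224 − 31 = 193 left.
September 1945 has 30 days: 193 − 30 = 163 left.
August 1945 has 31 days: 163 − 31 = 132 left.
July 1945 has 31 days: 132 − 31 = 101 left.
June 1945 has 30 days: 101 − 30 = 71 left.
May 1945 has 31 days: 71 − 31 = 40 left.
April 1945 has 30 days: 40 − 30 = 10 left.
March 1945 has 31 days; 31 − 10 = 21 → March 21, 1945.
Adding 28 weeks (= 196 days) from March 21, 1945:
March has 31 days, so 31 − 21 = 10 days remain after March 21, 1945; 196 − 10 = 186 left.
April 1945 has 30 days: 186 − 30 = 156 left.
May 1945 has 31 days: 156 − 31 = 125 left.
June 1945 has 30 days: 125 − 30 = 95 left.
July 1945 has 31 days: 95 − 31 = 64 left.
August 1945 has 31 days: 64 − 31 = 33 left.
September 1945 has 30 days: 33 − 30 = 3 left.
3 days into October 1945 → October 3, 1945.

October 3, 1945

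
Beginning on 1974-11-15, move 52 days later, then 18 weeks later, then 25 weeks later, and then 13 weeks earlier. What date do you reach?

Adding 52 days from November 15, 1974:
November has 30 days, so 30 − 15 = 15 days remain after November 15, 1974; 52 − 15 = 37 left.
December 1974 has 31 days: 37 − 31 = 6 left.
6 days into January 1975 → January 6, 1975.
Advancing 18 weeks (= 126 days) from January 6, 1975:
January has 31 days, so 31 − 6 = 25 days remain after January 6, 1975; 126 − 25 = 101 left.
February 1975 has 28 days (1975 is not a leap year): 101 − 28 = 73 left.
March 1975 has 31 days: 73 − 31 = 42 left.
April 1975 has 30 days: 42 − 30 = 12 left.
12 days into May 1975 → May 12, 1975.
Adding 25 weeks (= 175 days) from May 12, 1975:
May has 31 days, so 31 − 12 = 19 days remain after May 12, 1975; 175 − 19 = 156 left.
June 1975 has 30 days: 156 − 30 = 126 left.
July 1975 has 31 days: 126 − 31 = 95 left.
August 1975 has 31 days: 95 − 31 = 64 left.
September 1975 has 30 days: 64 − 30 = 34 left.
October 1975 has 31 days: 34 − 31 = 3 left.
3 days into November 1975 → November 3, 1975.
Going back 13 weeks (= 91 days) from November 3, 1975:
Going back 3 days from November 3, 1975 reaches the end of the previous month; 91 − 3 = 88 left.
October 1975 has 31 days: 88 − 31 = 57 left.
September 1975 has 30 days: 57 − 30 = 27 left.
August 1975 has 31 days; 31 − 27 = 4 → August 4, 1975.

August 4, 1975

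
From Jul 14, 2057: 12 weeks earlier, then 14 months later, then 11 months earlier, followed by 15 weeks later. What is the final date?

Going back 12 weeks (= 84 days) from July 14, 2057:
Going back 14 days from July 14, 2057 reaches the end of the previous month; 84 − 14 = 70 left.
June 2057 has 30 days: 70 − 30 = 40 left.
May 2057 has 31 days: 40 − 31 = 9 left.
April 2057 has 30 days; 30 − 9 = 21 → April 21, 2057.
Adding 14 months from April 21, 2057:
month 4 + 14 = 18, which is month 6 of year 2058 → June 2058.
Day 21 is valid in June, giving June 21, 2058.
Subtracting 11 months from June 21, 2058:
month 6 − 11 = -5, which is month 7 of year 2057 → July 2057.
Day 21 is valid in July, giving July 21, 2057.
Counting forward 15 weeks (= 105 days) from July 21, 2057:
July has 31 days, so 31 − 21 = 10 days remain after July 21, 2057; 105 − 10 = 95 left.
August 2057 has 31 days: 95 − 31 = 64 left.
September 2057 has 30 days: 64 − 30 = 34 left.
October 2057 has 31 days: 34 − 31 = 3 left.
3 days into November 2057 → November 3, 2057.

November 3, 2057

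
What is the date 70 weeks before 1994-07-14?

March 11, 1993

Counting back 70 weeks = 490 days from July 14, 1994.
Going back 14 days from July 14, 1994 reaches the end of the previous month; 490 − 14 = 476 left.
June 1994 has 30 days: 476 − 30 = 446 left.
May 1994 has 31 days: 446 − 31 = 415 left.
April 1994 has 30 days: 415 − 30 = 385 left.
March 1994 has 31 days: 385 − 31 = 354 left.
February 1994 has 28 days (1994 is not a leap year): 354 − 28 = 326 left.
January 1994 has 31 days: 326 − 31 = 295 left.
December 1993 has 31 days: 295 − 31 = 264 left.
November 1993 has 30 days: 264 − 30 = 234 left.
October 1993 has 31 days: 234 − 31 = 203 left.
September 1993 has 30 days: 203 − 30 = 173 left.
August 1993 has 31 days: 173 − 31 = 142 left.
July 1993 has 31 days: 142 − 31 = 111 left.
June 1993 has 30 days: 111 − 30 = 81 left.
May 1993 has 31 days: 81 − 31 = 50 left.
April 1993 has 30 days: 50 − 30 = 20 left.
March 1993 has 31 days; 31 − 20 = 11 → March 11, 1993.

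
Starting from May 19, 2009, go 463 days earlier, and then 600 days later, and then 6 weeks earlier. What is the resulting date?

Counting back 463 days from May 19, 2009:
Going back 19 days from May 19, 2009 reaches the end of the previous month; 463 − 19 = 444 left.
April 2009 has 30 days: 444 − 30 = 414 left.
March 2009 has 31 days: 414 − 31 = 383 left.
February 2009 has 28 days (2009 is not a leap year): 383 − 28 = 355 left.
January 2009 has 31 days: 355 − 31 = 324 left.
December 2008 has 31 days: 324 − 31 = 293 left.
November 2008 has 30 days: 293 − 30 = 263 left.
October 2008 has 31 days: 263 − 31 = 232 left.
September 2008 has 30 days: 232 − 30 = 202 left.
August 2008 has 31 days: 202 − 31 = 171 left.
July 2008 has 31 days: 171 − 31 = 140 left.
June 2008 has 30 days: 140 − 30 = 110 left.
May 2008 has 31 days: 110 − 31 = 79 left.
April 2008 has 30 days: 79 − 30 = 49 left.
March 2008 has 31 days: 49 − 31 = 18 left.
February 2008 has 29 days; 29 − 18 = 11 → February 11, 2008.
Counting forward 600 days from February 11, 2008:
February has 29 days, so 29 − 11 = 18 days remain after February 11, 2008; 600 − 18 = 582 left.
March 2008 has 31 days: 582 − 31 = 551 left.
April 2008 has 30 days: 551 − 30 = 521 left.
May 2008 has 31 days: 521 − 31 = 490 left.
June 2008 has 30 days: 490 − 30 = 460 left.
July 2008 has 31 days: 460 − 31 = 429 left.
August 2008 has 31 days: 429 − 31 = 398 left.
September 2008 has 30 days: 398 − 30 = 368 left.
October 2008 has 31 days: 368 − 31 = 337 left.
November 2008 has 30 days: 337 − 30 = 307 left.
December 2008 has 31 days: 307 − 31 = 276 left.
January 2009 has 31 days: 276 − 31 = 245 left.
February 2009 has 28 days (2009 is not a leap year): 245 − 28 = 217 left.
March 2009 has 31 days: 217 − 31 = 186 left.
April 2009 has 30 days: 186 − 30 = 156 left.
May 2009 has 31 days: 156 − 31 = 125 left.
June 2009 has 30 days: 125 − 30 = 95 left.
July 2009 has 31 days: 95 − 31 = 64 left.
August 2009 has 31 days: 64 − 31 = 33 left.
September 2009 has 30 days: 33 − 30 = 3 left.
3 days into October 2009 → October 3, 2009.
Counting back 6 weeks (= 42 days) from October 3, 2009:
Going back 3 days from October 3, 2009 reaches the end of the previous month; 42 − 3 = 39 left.
September 2009 has 30 days: 39 − 30 = 9 left.
August 2009 has 31 days; 31 − 9 = 22 → August 22, 2009.

August 22, 2009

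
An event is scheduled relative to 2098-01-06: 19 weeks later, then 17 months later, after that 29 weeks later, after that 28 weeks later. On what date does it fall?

November 22, 2100

Adding 19 weeks (= 133 days) from January 6, 2098:
January has 31 days, so 31 − 6 = 25 days remain after January 6, 2098; 133 − 25 = 108 left.
February 2098 has 28 days (2098 is not a leap year): 108 − 28 = 80 left.
March 2098 has 31 days: 80 − 31 = 49 left.
April 2098 has 30 days: 49 − 30 = 19 left.
19 days into May 2098 → May 19, 2098.
Adding 17 months from May 19, 2098:
month 5 + 17 = 22, which is month 10 of year 2099 → October 2099.
Day 19 is valid in October, giving October 19, 2099.
Advancing 29 weeks (= 203 days) from October 19, 2099:
October has 31 days, so 31 − 19 = 12 days remain after October 19, 2099; 203 − 12 = 191 left.
November 2099 has 30 days: 191 − 30 = 161 left.
December 2099 has 31 days: 161 − 31 = 130 left.
January 2100 has 31 days: 130 − 31 = 99 left.
February 2100 has 28 days (2100 is not a leap year (divisible by 100 but not 400)): 99 − 28 = 71 left.
March 2100 has 31 days: 71 − 31 = 40 left.
April 2100 has 30 days: 40 − 30 = 10 left.
10 days into May 2100 → May 10, 2100.
Advancing 28 weeks (= 196 days) from May 10, 2100:
May has 31 days, so 31 − 10 = 21 days remain after May 10, 2100; 196 − 21 = 175 left.
June 2100 has 30 days: 175 − 30 = 145 left.
July 2100 has 31 days: 145 − 31 = 114 left.
August 2100 has 31 days: 114 − 31 = 83 left.
September 2100 has 30 days: 83 − 30 = 53 left.
October 2100 has 31 days: 53 − 31 = 22 left.
22 days into November 2100 → November 22, 2100.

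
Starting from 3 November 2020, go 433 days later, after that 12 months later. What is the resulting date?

Counting forward 433 days from November 3, 2020:
November has 30 days, so 30 − 3 = 27 days remain after November 3, 2020; 433 − 27 = 406 left.
December 2020 has 31 days: 406 − 31 = 375 left.
January 2021 has 31 days: 375 − 31 = 344 left.
February 2021 has 28 days (2021 is not a leap year): 344 − 28 = 316 left.
March 2021 has 31 days: 316 − 31 = 285 left.
April 2021 has 30 days: 285 − 30 = 255 left.
May 2021 has 31 days: 255 − 31 = 224 left.
June 2021 has 30 days: 224 − 30 = 194 left.
July 2021 has 31 days: 194 − 31 = 163 left.
August 2021 has 31 days: 163 − 31 = 132 left.
September 2021 has 30 days: 132 − 30 = 102 left.
October 2021 has 31 days: 102 − 31 = 71 left.
November 2021 has 30 days: 71 − 30 = 41 left.
December 2021 has 31 days: 41 − 31 = 10 left.
10 days into January 2022 → January 10, 2022.
Counting forward 12 months from January 10, 2022:
month 1 + 12 = 13, which is month 1 of year 2023 → January 2023.
Day 10 is valid in January, giving January 10, 2023.

January 10, 2023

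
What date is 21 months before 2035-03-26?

June 26, 2033

Subtracting 21 months from March 26, 2035.
month 3 − 21 = -18, which is month 6 of year 2033 → June 2033.
Day 26 is valid in June, giving June 26, 2033.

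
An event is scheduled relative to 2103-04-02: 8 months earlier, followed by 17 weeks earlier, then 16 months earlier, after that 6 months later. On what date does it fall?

Subtracting 8 months from April 2, 2103:
month 4 − 8 = -4, which is month 8 of year 2102 → August 2102.
Day 2 is valid in August, giving August 2, 2102.
Going back 17 weeks (= 119 days) from August 2, 2102:
Going back 2 days from August 2, 2102 reaches the end of the previous month; 119 − 2 = 117 left.
July 2102 has 31 days: 117 − 31 = 86 left.
June 2102 has 30 days: 86 − 30 = 56 left.
May 2102 has 31 days: 56 − 31 = 25 left.
April 2102 has 30 days; 30 − 25 = 5 → April 5, 2102.
Counting back 16 months from April 5, 2102:
month 4 − 16 = -12, which is month 12 of year 2100 → December 2100.
Day 5 is valid in December, giving December 5, 2100.
Advancing 6 months from December 5, 2100:
month 12 + 6 = 18, which is month 6 of year 2101 → June 2101.
Day 5 is valid in June, giving June 5, 2101.

June 5, 2101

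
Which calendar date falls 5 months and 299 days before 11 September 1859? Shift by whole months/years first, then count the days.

Counting back 5 months and 299 days from September 11, 1859: first the month/year part, then the days.
month 9 − 5 = 4 → April 1859.
Day 11 is valid in April, giving April 11, 1859.
Now subtract 299 days from April 11, 1859.
Going back 11 days from April 11, 1859 reaches the end of the previous month; 299 − 11 = 288 left.
March 1859 has 31 days: 288 − 31 = 257 left.
February 1859 has 28 days (1859 is not a leap year): 257 − 28 = 229 left.
January 1859 has 31 days: 229 − 31 = 198 left.
December 1858 has 31 days: 198 − 31 = 167 left.
November 1858 has 30 days: 167 − 30 = 137 left.
October 1858 has 31 days: 137 − 31 = 106 left.
September 1858 has 30 days: 106 − 30 = 76 left.
August 1858 has 31 days: 76 − 31 = 45 left.
July 1858 has 31 days: 45 − 31 = 14 left.
June 1858 has 30 days; 30 − 14 = 16 → June 16, 1858.

June 16, 1858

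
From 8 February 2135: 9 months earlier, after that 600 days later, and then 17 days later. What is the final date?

January 15, 2136

Subtracting 9 months from February 8, 2135:
month 2 − 9 = -7, which is month 5 of year 2134 → May 2134.
Day 8 is valid in May, giving May 8, 2134.
Advancing 600 days from May 8, 2134:
May has 31 days, so 31 − 8 = 23 days remain after May 8, 2134; 600 − 23 = 577 left.
June 2134 has 30 days: 577 − 30 = 547 left.
July 2134 has 31 days: 547 − 31 = 516 left.
August 2134 has 31 days: 516 − 31 = 485 left.
September 2134 has 30 days: 485 − 30 = 455 left.
October 2134 has 31 days: 455 − 31 = 424 left.
November 2134 has 30 days: 424 − 30 = 394 left.
December 2134 has 31 days: 394 − 31 = 363 left.
January 2135 has 31 days: 363 − 31 = 332 left.
February 2135 has 28 days (2135 is not a leap year): 332 − 28 = 304 left.
March 2135 has 31 days: 304 − 31 = 273 left.
April 2135 has 30 days: 273 − 30 = 243 left.
May 2135 has 31 days: 243 − 31 = 212 left.
June 2135 has 30 days: 212 − 30 = 182 left.
July 2135 has 31 days: 182 − 31 = 151 left.
August 2135 has 31 days: 151 − 31 = 120 left.
September 2135 has 30 days: 120 − 30 = 90 left.
October 2135 has 31 days: 90 − 31 = 59 left.
November 2135 has 30 days: 59 − 30 = 29 left.
29 days into December 2135 → December 29, 2135.
Advancing 17 days from December 29, 2135:
December has 31 days, so 31 − 29 = 2 days remain after December 29, 2135; 17 − 2 = 15 left.
15 days into January 2136 → January 15, 2136.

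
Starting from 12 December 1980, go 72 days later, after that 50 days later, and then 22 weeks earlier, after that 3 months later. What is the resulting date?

Counting forward 72 days from December 12, 1980:
December has 31 days, so 31 − 12 = 19 days remain after December 12, 1980; 72 − 19 = 53 left.
January 1981 has 31 days: 53 − 31 = 22 left.
22 days into February 1981 → February 22, 1981.
Adding 50 days from February 22, 1981:
February has 28 days, so 28 − 22 = 6 days remain after February 22, 1981; 50 − 6 = 44 left.
March 1981 has 31 days: 44 − 31 = 13 left.
13 days into April 1981 → April 13, 1981.
Subtracting 22 weeks (= 154 days) from April 13, 1981:
Going back 13 days from April 13, 1981 reaches the end of the previous month; 154 − 13 = 141 left.
March 1981 has 31 days: 141 − 31 = 110 left.
February 1981 has 28 days (1981 is not a leap year): 110 − 28 = 82 left.
January 1981 has 31 days: 82 − 31 = 51 left.
December 1980 has 31 days: 51 − 31 = 20 left.
November 1980 has 30 days; 30 − 20 = 10 → November 10, 1980.
Counting forward 3 months from November 10, 1980:
month 11 + 3 = 14, which is month 2 of year 1981 → February 1981.
Day 10 is valid in February, giving February 10, 1981.

February 10, 1981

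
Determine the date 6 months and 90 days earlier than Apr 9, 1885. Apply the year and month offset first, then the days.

Going back 6 months and 90 days from April 9, 1885: first the month/year part, then the days.
month 4 − 6 = -2, which is month 10 of year 1884 → October 1884.
Day 9 is valid in October, giving October 9, 1884.
Now subtract 90 days from October 9, 1884.
Going back 9 days from October 9, 1884 reaches the end of the previous month; 90 − 9 = 81 left.
September 1884 has 30 days: 81 − 30 = 51 left.
August 1884 has 31 days: 51 − 31 = 20 left.
July 1884 has 31 days; 31 − 20 = 11 → July 11, 1884.

July 11, 1884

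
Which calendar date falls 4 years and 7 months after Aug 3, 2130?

Advancing 4 years and 7 months from August 3, 2130.
+4 years → 2134; month 8 + 7 = 15, which is month 3 of year 2135 → March 2135.
Day 3 is valid in March, giving March 3, 2135.

March 3, 2135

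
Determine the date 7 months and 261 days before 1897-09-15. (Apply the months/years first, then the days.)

Counting back 7 months and 261 days from September 15, 1897: first the month/year part, then the days.
month 9 − 7 = 2 → February 1897.
Day 15 is valid in February, giving February 15, 1897.
Now subtract 261 days from February 15, 1897.
Going back 15 days from February 15, 1897 reaches the end of the previous month; 261 − 15 = 246 left.
January 1897 has 31 days: 246 − 31 = 215 left.
December 1896 has 31 days: 215 − 31 = 184 left.
November 1896 has 30 days: 184 − 30 = 154 left.
October 1896 has 31 days: 154 − 31 = 123 left.
September 1896 has 30 days: 123 − 30 = 93 left.
August 1896 has 31 days: 93 − 31 = 62 left.
July 1896 has 31 days: 62 − 31 = 31 left.
June 1896 has 30 days: 31 − 30 = 1 left.
May 1896 has 31 days; 31 − 1 = 30 → May 30, 1896.

May 30, 1896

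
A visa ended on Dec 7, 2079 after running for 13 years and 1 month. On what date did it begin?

Counting back 13 years and 1 month from December 7, 2079.
-13 years → 2066; month 12 − 1 = 11 → November 2066.
Day 7 is valid in November, giving November 7, 2066.

November 7, 2066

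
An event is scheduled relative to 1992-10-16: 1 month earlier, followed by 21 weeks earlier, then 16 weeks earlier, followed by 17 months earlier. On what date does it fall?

Going back 1 month from October 16, 1992:
month 10 − 1 = 9 → September 1992.
Day 16 is valid in September, giving September 16, 1992.
Going back 21 weeks (= 147 days) from September 16, 1992:
Going back 16 days from September 16, 1992 reaches the end of the previous month; 147 − 16 = 131 left.
August 1992 has 31 days: 131 − 31 = 100 left.
July 1992 has 31 days: 100 − 31 = 69 left.
June 1992 has 30 days: 69 − 30 = 39 left.
May 1992 has 31 days: 39 − 31 = 8 left.
April 1992 has 30 days; 30 − 8 = 22 → April 22, 1992.
Counting back 16 weeks (= 112 days) from April 22, 1992:
Going back 22 days from April 22, 1992 reaches the end of the previous month; 112 − 22 = 90 left.
March 1992 has 31 days: 90 − 31 = 59 left.
February 1992 has 29 days (1992 is a leap year): 59 − 29 = 30 left.
January 1992 has 31 days; 31 − 30 = 1 → January 1, 1992.
Subtracting 17 months from January 1, 1992:
month 1 − 17 = -16, which is month 8 of year 1990 → August 1990.
Day 1 is valid in August, giving August 1, 1990.

August 1, 1990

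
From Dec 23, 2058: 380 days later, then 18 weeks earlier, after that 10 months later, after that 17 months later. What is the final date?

Adding 380 days from December 23, 2058:
December has 31 days, so 31 − 23 = 8 days remain after December 23, 2058; 380 − 8 = 372 left.
January 2059 has 31 days: 372 − 31 = 341 left.
February 2059 has 28 days (2059 is not a leap year): 341 − 28 = 313 left.
March 2059 has 31 days: 313 − 31 = 282 left.
April 2059 has 30 days: 282 − 30 = 252 left.
May 2059 has 31 days: 252 − 31 = 221 left.
June 2059 has 30 days: 221 − 30 = 191 left.
July 2059 has 31 days: 191 − 31 = 160 left.
August 2059 has 31 days: 160 − 31 = 129 left.
September 2059 has 30 days: 129 − 30 = 99 left.
October 2059 has 31 days: 99 − 31 = 68 left.
November 2059 has 30 days: 68 − 30 = 38 left.
December 2059 has 31 days: 38 − 31 = 7 left.
7 days into January 2060 → January 7, 2060.
Counting back 18 weeks (= 126 days) from January 7, 2060:
Going back 7 days from January 7, 2060 reaches the end of the previous month; 126 − 7 = 119 left.
December 2059 has 31 days: 119 − 31 = 88 left.
November 2059 has 30 days: 88 − 30 = 58 left.
October 2059 has 31 days: 58 − 31 = 27 left.
September 2059 has 30 days; 30 − 27 = 3 → September 3, 2059.
Counting forward 10 months from September 3, 2059:
month 9 + 10 = 19, which is month 7 of year 2060 → July 2060.
Day 3 is valid in July, giving July 3, 2060.
Counting forward 17 months from July 3, 2060:
month 7 + 17 = 24, which is month 12 of year 2061 → December 2061.
Day 3 is valid in December, giving December 3, 2061.

December 3, 2061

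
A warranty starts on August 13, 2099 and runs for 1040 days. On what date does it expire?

Advancing 1040 days from August 13, 2099.
August has 31 days, so 31 − 13 = 18 days remain after August 13, 2099; 1040 − 18 = 1022 left.
September 2099 has 30 days: 1022 − 30 = 992 left.
October 2099 has 31 days: 992 − 31 = 961 left.
November 2099 has 30 days: 961 − 30 = 931 left.
December 2099 has 31 days: 931 − 31 = 900 left.
January 2100 has 31 days: 900 − 31 = 869 left.
February 2100 has 28 days (2100 is not a leap year (divisible by 100 but not 400)): 869 − 28 = 841 left.
March 2100 has 31 days: 841 − 31 = 810 left.
April 2100 has 30 days: 810 − 30 = 780 left.
May 2100 has 31 days: 780 − 31 = 749 left.
June 2100 has 30 days: 749 − 30 = 719 left.
July 2100 has 31 days: 719 − 31 = 688 left.
August 2100 has 31 days: 688 − 31 = 657 left.
September 2100 has 30 days: 657 − 30 = 627 left.
October 2100 has 31 days: 627 − 31 = 596 left.
November 2100 has 30 days: 596 − 30 = 566 left.
December 2100 has 31 days: 566 − 31 = 535 left.
January 2101 has 31 days: 535 − 31 = 504 left.
February 2101 has 28 days (2101 is not a leap year): 504 − 28 = 476 left.
March 2101 has 31 days: 476 − 31 = 445 left.
April 2101 has 30 days: 445 − 30 = 415 left.
May 2101 has 31 days: 415 − 31 = 384 left.
June 2101 has 30 days: 384 − 30 = 354 left.
July 2101 has 31 days: 354 − 31 = 323 left.
August 2101 has 31 days: 323 − 31 = 292 left.
September 2101 has 30 days: 292 − 30 = 262 left.
October 2101 has 31 days: 262 − 31 = 231 left.
November 2101 has 30 days: 231 − 30 = 201 left.
December 2101 has 31 days: 201 − 31 = 170 left.
January 2102 has 31 days: 170 − 31 = 139 left.
February 2102 has 28 days (2102 is not a leap year): 139 − 28 = 111 left.
March 2102 has 31 days: 111 − 31 = 80 left.
April 2102 has 30 days: 80 − 30 = 50 left.
May 2102 has 31 days: 50 − 31 = 19 left.
19 days into June 2102 → June 19, 2102.

June 19, 2102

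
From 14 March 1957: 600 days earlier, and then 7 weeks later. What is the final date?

September 10, 1955

Going back 600 days from March 14, 1957:
Going back 14 days from March 14, 1957 reaches the end of the previous month; 600 − 14 = 586 left.
February 1957 has 28 days (1957 is not a leap year): 586 − 28 = 558 left.
January 1957 has 31 days: 558 − 31 = 527 left.
December 1956 has 31 days: 527 − 31 = 496 left.
November 1956 has 30 days: 496 − 30 = 466 left.
October 1956 has 31 days: 466 − 31 = 435 left.
September 1956 has 30 days: 435 − 30 = 405 left.
August 1956 has 31 days: 405 − 31 = 374 left.
July 1956 has 31 days: 374 − 31 = 343 left.
June 1956 has 30 days: 343 − 30 = 313 left.
May 1956 has 31 days: 313 − 31 = 282 left.
April 1956 has 30 days: 282 − 30 = 252 left.
March 1956 has 31 days: 252 − 31 = 221 left.
February 1956 has 29 days (1956 is a leap year): 221 − 29 = 192 left.
January 1956 has 31 days: 192 − 31 = 161 left.
December 1955 has 31 days: 161 − 31 = 130 left.
November 1955 has 30 days: 130 − 30 = 100 left.
October 1955 has 31 days: 100 − 31 = 69 left.
September 1955 has 30 days: 69 − 30 = 39 left.
August 1955 has 31 days: 39 − 31 = 8 left.
July 1955 has 31 days; 31 − 8 = 23 → July 23, 1955.
Adding 7 weeks (= 49 days) from July 23, 1955:
July has 31 days, so 31 − 23 = 8 days remain after July 23, 1955; 49 − 8 = 41 left.
August 1955 has 31 days: 41 − 31 = 10 left.
10 days into September 1955 → September 10, 1955.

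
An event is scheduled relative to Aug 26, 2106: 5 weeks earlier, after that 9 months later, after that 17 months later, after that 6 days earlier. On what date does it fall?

Subtracting 5 weeks (= 35 days) from August 26, 2106:
Going back 26 days from August 26, 2106 reaches the end of the previous month; 35 − 26 = 9 left.
July 2106 has 31 days; 31 − 9 = 22 → July 22, 2106.
Counting forward 9 months from July 22, 2106:
month 7 + 9 = 16, which is month 4 of year 2107 → April 2107.
Day 22 is valid in April, giving April 22, 2107.
Advancing 17 months from April 22, 2107:
month 4 + 17 = 21, which is month 9 of year 2108 → September 2108.
Day 22 is valid in September, giving September 22, 2108.
Counting back 6 days from September 22, 2108:
22 − 6 = 16, still in September 2108.

September 16, 2108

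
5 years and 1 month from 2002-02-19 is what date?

Counting forward 5 years and 1 month from February 19, 2002.
+5 years → 2007; month 2 + 1 = 3 → March 2007.
Day 19 is valid in March, giving March 19, 2007.

March 19, 2007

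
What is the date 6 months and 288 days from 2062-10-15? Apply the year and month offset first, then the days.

Counting forward 6 months and 288 days from October 15, 2062: first the month/year part, then the days.
month 10 + 6 = 16, which is month 4 of year 2063 → April 2063.
Day 15 is valid in April, giving April 15, 2063.
Now add 288 days from April 15, 2063.
April has 30 days, so 30 − 15 = 15 days remain after April 15, 2063; 288 − 15 = 273 left.
May 2063 has 31 days: 273 − 31 = 242 left.
June 2063 has 30 days: 242 − 30 = 212 left.
July 2063 has 31 days: 212 − 31 = 181 left.
August 2063 has 31 days: 181 − 31 = 150 left.
September 2063 has 30 days: 150 − 30 = 120 left.
October 2063 has 31 days: 120 − 31 = 89 left.
November 2063 has 30 days: 89 − 30 = 59 left.
December 2063 has 31 days: 59 − 31 = 28 left.
28 days into January 2064 → January 28, 2064.

January 28, 2064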